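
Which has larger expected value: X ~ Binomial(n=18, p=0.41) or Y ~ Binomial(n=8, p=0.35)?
X has larger mean (7.3800 > 2.8000)

Compute the expected value for each distribution:

X ~ Binomial(n=18, p=0.41):
E[X] = 7.3800

Y ~ Binomial(n=8, p=0.35):
E[Y] = 2.8000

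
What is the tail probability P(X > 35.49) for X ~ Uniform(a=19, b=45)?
0.365769

We have X ~ Uniform(a=19, b=45).

P(X > 35.49) = 1 - P(X ≤ 35.49)
                = 1 - F(35.49)
                = 1 - 0.634231
                = 0.365769

So there's approximately a 36.6% chance that X exceeds 35.49.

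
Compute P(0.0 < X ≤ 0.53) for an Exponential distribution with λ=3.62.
0.853188

We have X ~ Exponential(λ=3.62).

To find P(0.0 < X ≤ 0.53), we use:
P(0.0 < X ≤ 0.53) = P(X ≤ 0.53) - P(X ≤ 0.0)
                 = F(0.53) - F(0.0)
                 = 0.853188 - 0.000000
                 = 0.853188

So there's approximately a 85.3% chance that X falls in this range.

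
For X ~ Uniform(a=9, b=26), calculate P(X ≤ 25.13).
0.948824

We have X ~ Uniform(a=9, b=26).

The CDF gives us P(X ≤ k).

Using the CDF:
P(X ≤ 25.13) = 0.948824

This means there's approximately a 94.9% chance that X is at most 25.13.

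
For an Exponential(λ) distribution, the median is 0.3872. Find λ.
λ = 1.7902

For X ~ Exponential(λ), the CDF is F(x) = 1 - e^(-λx).
The median m satisfies F(m) = 0.5:
1 - e^(-λm) = 0.5
e^(-λm) = 0.5
λm = ln(2)
m = ln(2) / λ

Given m = 0.3872:
λ = ln(2) / 0.3872 = 0.693147 / 0.3872 = 1.7902

Verification: ln(2) / 1.7902 = 0.3872 ✓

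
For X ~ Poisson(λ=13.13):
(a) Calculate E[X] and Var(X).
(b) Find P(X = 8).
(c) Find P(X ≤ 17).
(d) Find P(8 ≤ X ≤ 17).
(a) E[X] = 13.1300, Var(X) = 13.1300
(b) P(X = 8) = 0.043482
(c) P(X ≤ 17) = 0.883176
(d) P(8 ≤ X ≤ 17) = 0.832698

We have X ~ Poisson(λ=13.13).

(a) Moments:
E[X] = 13.1300
Var(X) = 13.1300
σ = √Var(X) = 3.6235

(b) Point probability using PMF:
P(X = 8) = 0.043482

(c) Cumulative probability using CDF:
P(X ≤ 17) = F(17) = 0.883176

(d) Range probability:
P(8 ≤ X ≤ 17) = P(X ≤ 17) - P(X ≤ 7)
                   = F(17) - F(7)
                   = 0.883176 - 0.050478
                   = 0.832698

This means approximately 83.3% of outcomes fall in the interval [8, 17].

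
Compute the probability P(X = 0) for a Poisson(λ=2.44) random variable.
0.087161

We have X ~ Poisson(λ=2.44).

For a Poisson distribution, the PMF gives us the probability of each outcome.

Using the PMF formula:
P(X = 0) = 0.087161

Rounded to 4 decimal places: 0.0872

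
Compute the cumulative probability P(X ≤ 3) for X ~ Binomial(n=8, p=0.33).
0.748144

We have X ~ Binomial(n=8, p=0.33).

The CDF gives us P(X ≤ k).

Using the CDF:
P(X ≤ 3) = 0.748144

This means there's approximately a 74.8% chance that X is at most 3.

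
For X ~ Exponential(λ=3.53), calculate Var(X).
0.0803

We have X ~ Exponential(λ=3.53).

For an Exponential distribution with λ=3.53:
Var(X) = 0.0803

The variance measures the spread of the distribution around the mean.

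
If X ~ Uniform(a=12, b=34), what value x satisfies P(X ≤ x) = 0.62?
25.6400

We have X ~ Uniform(a=12, b=34).

We want to find x such that P(X ≤ x) = 0.62.

This is the 62nd percentile, which means 62% of values fall below this point.

Using the inverse CDF (quantile function):
x = F⁻¹(0.62) = 25.6400

Verification: P(X ≤ 25.6400) = 0.62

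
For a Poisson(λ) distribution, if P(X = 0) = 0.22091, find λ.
λ = 1.5100

For a Poisson(λ) distribution, the PMF at 0 is:
P(X = 0) = λ^0 e^(-λ) / 0! = e^(-λ)

Given P(X = 0) = 0.22091:
e^(-λ) = 0.22091
-λ = ln(0.22091)
λ = -ln(0.22091) = 1.5100

Verification: e^(-1.5100) = 0.22091 ✓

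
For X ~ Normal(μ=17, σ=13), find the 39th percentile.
13.3689

We have X ~ Normal(μ=17, σ=13).

We want to find x such that P(X ≤ x) = 0.39.

This is the 39th percentile, which means 39% of values fall below this point.

Using the inverse CDF (quantile function):
x = F⁻¹(0.39) = 13.3689

Verification: P(X ≤ 13.3689) = 0.39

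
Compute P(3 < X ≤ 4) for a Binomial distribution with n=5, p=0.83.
0.403396

We have X ~ Binomial(n=5, p=0.83).

To find P(3 < X ≤ 4), we use:
P(3 < X ≤ 4) = P(X ≤ 4) - P(X ≤ 3)
                 = F(4) - F(3)
                 = 0.606096 - 0.202700
                 = 0.403396

So there's approximately a 40.3% chance that X falls in this range.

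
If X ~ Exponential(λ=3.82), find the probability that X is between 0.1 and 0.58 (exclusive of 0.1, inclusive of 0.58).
0.573407

We have X ~ Exponential(λ=3.82).

To find P(0.1 < X ≤ 0.58), we use:
P(0.1 < X ≤ 0.58) = P(X ≤ 0.58) - P(X ≤ 0.1)
                 = F(0.58) - F(0.1)
                 = 0.890912 - 0.317505
                 = 0.573407

So there's approximately a 57.3% chance that X falls in this range.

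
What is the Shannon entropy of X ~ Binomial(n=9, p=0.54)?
1.8194 nats

We have X ~ Binomial(n=9, p=0.54).

The Shannon entropy measures the uncertainty or information content of the distribution.

For a Binomial distribution with n=9, p=0.54:
H(X) = 1.8194 nats

(In bits, this would be 2.6248 bits.)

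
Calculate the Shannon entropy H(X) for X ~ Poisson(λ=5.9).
2.2906 nats

We have X ~ Poisson(λ=5.9).

The Shannon entropy measures the uncertainty or information content of the distribution.

For a Poisson distribution with λ=5.9:
H(X) = 2.2906 nats

(In bits, this would be 3.3046 bits.)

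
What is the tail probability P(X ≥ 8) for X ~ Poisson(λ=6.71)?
0.358164

We have X ~ Poisson(λ=6.71).

For discrete distributions, P(X ≥ 8) = 1 - P(X ≤ 7).

P(X ≤ 7) = 0.641836
P(X ≥ 8) = 1 - 0.641836 = 0.358164

So there's approximately a 35.8% chance that X is at least 8.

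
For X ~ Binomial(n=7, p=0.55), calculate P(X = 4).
0.291848

We have X ~ Binomial(n=7, p=0.55).

For a Binomial distribution, the PMF gives us the probability of each outcome.

Using the PMF formula:
P(X = 4) = 0.291848

Rounded to 4 decimal places: 0.2918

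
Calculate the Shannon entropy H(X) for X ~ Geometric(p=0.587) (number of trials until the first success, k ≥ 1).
1.1549 nats

We have X ~ Geometric(p=0.587) (number of trials until the first success, k ≥ 1).

The Shannon entropy measures the uncertainty or information content of the distribution.

For a Geometric distribution with p=0.587 (number of trials until the first success, k ≥ 1):
H(X) = 1.1549 nats

(In bits, this would be 1.6662 bits.)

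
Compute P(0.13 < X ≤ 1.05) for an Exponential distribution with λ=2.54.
0.649320

We have X ~ Exponential(λ=2.54).

To find P(0.13 < X ≤ 1.05), we use:
P(0.13 < X ≤ 1.05) = P(X ≤ 1.05) - P(X ≤ 0.13)
                 = F(1.05) - F(0.13)
                 = 0.930540 - 0.281220
                 = 0.649320

So there's approximately a 64.9% chance that X falls in this range.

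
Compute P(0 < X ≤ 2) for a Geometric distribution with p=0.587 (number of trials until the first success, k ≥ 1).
0.829431

We have X ~ Geometric(p=0.587) (number of trials until the first success, k ≥ 1).

To find P(0 < X ≤ 2), we use:
P(0 < X ≤ 2) = P(X ≤ 2) - P(X ≤ 0)
                 = F(2) - F(0)
                 = 0.829431 - 0.000000
                 = 0.829431

So there's approximately a 82.9% chance that X falls in this range.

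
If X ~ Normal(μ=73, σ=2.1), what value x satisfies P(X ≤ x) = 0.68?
73.9822

We have X ~ Normal(μ=73, σ=2.1).

We want to find x such that P(X ≤ x) = 0.68.

This is the 68th percentile, which means 68% of values fall below this point.

Using the inverse CDF (quantile function):
x = F⁻¹(0.68) = 73.9822

Verification: P(X ≤ 73.9822) = 0.68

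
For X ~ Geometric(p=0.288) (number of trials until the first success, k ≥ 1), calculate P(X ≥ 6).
0.182978

We have X ~ Geometric(p=0.288) (number of trials until the first success, k ≥ 1).

For discrete distributions, P(X ≥ 6) = 1 - P(X ≤ 5).

P(X ≤ 5) = 0.817022
P(X ≥ 6) = 1 - 0.817022 = 0.182978

So there's approximately a 18.3% chance that X is at least 6.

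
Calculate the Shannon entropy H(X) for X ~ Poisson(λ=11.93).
2.6511 nats

We have X ~ Poisson(λ=11.93).

The Shannon entropy measures the uncertainty or information content of the distribution.

For a Poisson distribution with λ=11.93:
H(X) = 2.6511 nats

(In bits, this would be 3.8248 bits.)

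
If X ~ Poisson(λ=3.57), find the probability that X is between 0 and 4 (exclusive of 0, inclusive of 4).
0.684009

We have X ~ Poisson(λ=3.57).

To find P(0 < X ≤ 4), we use:
P(0 < X ≤ 4) = P(X ≤ 4) - P(X ≤ 0)
                 = F(4) - F(0)
                 = 0.712165 - 0.028156
                 = 0.684009

So there's approximately a 68.4% chance that X falls in this range.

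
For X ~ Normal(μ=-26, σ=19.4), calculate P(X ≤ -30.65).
0.405285

We have X ~ Normal(μ=-26, σ=19.4).

The CDF gives us P(X ≤ k).

Using the CDF:
P(X ≤ -30.65) = 0.405285

This means there's approximately a 40.5% chance that X is at most -30.65.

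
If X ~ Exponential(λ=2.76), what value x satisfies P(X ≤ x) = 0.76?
0.5171

We have X ~ Exponential(λ=2.76).

We want to find x such that P(X ≤ x) = 0.76.

This is the 76th percentile, which means 76% of values fall below this point.

Using the inverse CDF (quantile function):
x = F⁻¹(0.76) = 0.5171

Verification: P(X ≤ 0.5171) = 0.76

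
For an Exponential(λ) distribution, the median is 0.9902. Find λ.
λ = 0.7000

For X ~ Exponential(λ), the CDF is F(x) = 1 - e^(-λx).
The median m satisfies F(m) = 0.5:
1 - e^(-λm) = 0.5
e^(-λm) = 0.5
λm = ln(2)
m = ln(2) / λ

Given m = 0.9902:
λ = ln(2) / 0.9902 = 0.693147 / 0.9902 = 0.7000

Verification: ln(2) / 0.7000 = 0.9902 ✓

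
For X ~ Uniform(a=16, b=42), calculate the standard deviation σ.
7.5056

We have X ~ Uniform(a=16, b=42).

For a Uniform distribution with a=16, b=42:
σ = √Var(X) = 7.5056

The standard deviation is the square root of the variance.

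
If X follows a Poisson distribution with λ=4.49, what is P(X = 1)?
0.050381

We have X ~ Poisson(λ=4.49).

For a Poisson distribution, the PMF gives us the probability of each outcome.

Using the PMF formula:
P(X = 1) = 0.050381

Rounded to 4 decimal places: 0.0504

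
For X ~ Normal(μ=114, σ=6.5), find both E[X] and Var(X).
E[X] = 114.0000, Var(X) = 42.2500

We have X ~ Normal(μ=114, σ=6.5).

For a Normal distribution with μ=114, σ=6.5:

Expected value:
E[X] = 114.0000

Variance:
Var(X) = 42.2500

Standard deviation:
σ = √Var(X) = 6.5000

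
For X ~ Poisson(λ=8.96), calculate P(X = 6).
0.092308

We have X ~ Poisson(λ=8.96).

For a Poisson distribution, the PMF gives us the probability of each outcome.

Using the PMF formula:
P(X = 6) = 0.092308

Rounded to 4 decimal places: 0.0923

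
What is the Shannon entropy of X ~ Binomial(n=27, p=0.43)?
2.3634 nats

We have X ~ Binomial(n=27, p=0.43).

The Shannon entropy measures the uncertainty or information content of the distribution.

For a Binomial distribution with n=27, p=0.43:
H(X) = 2.3634 nats

(In bits, this would be 3.4097 bits.)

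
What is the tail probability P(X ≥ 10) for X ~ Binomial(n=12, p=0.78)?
0.488643

We have X ~ Binomial(n=12, p=0.78).

For discrete distributions, P(X ≥ 10) = 1 - P(X ≤ 9).

P(X ≤ 9) = 0.511357
P(X ≥ 10) = 1 - 0.511357 = 0.488643

So there's approximately a 48.9% chance that X is at least 10.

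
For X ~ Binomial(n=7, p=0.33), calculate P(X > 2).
0.421674

We have X ~ Binomial(n=7, p=0.33).

P(X > 2) = 1 - P(X ≤ 2)
                = 1 - F(2)
                = 1 - 0.578326
                = 0.421674

So there's approximately a 42.2% chance that X exceeds 2.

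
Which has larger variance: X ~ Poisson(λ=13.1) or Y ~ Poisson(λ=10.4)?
X has larger variance (13.1000 > 10.4000)

Compute the variance for each distribution:

X ~ Poisson(λ=13.1):
Var(X) = 13.1000

Y ~ Poisson(λ=10.4):
Var(Y) = 10.4000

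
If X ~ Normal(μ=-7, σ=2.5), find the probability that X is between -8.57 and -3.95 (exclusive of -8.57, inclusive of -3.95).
0.623766

We have X ~ Normal(μ=-7, σ=2.5).

To find P(-8.57 < X ≤ -3.95), we use:
P(-8.57 < X ≤ -3.95) = P(X ≤ -3.95) - P(X ≤ -8.57)
                 = F(-3.95) - F(-8.57)
                 = 0.888768 - 0.265002
                 = 0.623766

So there's approximately a 62.4% chance that X falls in this range.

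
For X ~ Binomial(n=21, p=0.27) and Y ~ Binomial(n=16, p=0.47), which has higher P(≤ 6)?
X has higher probability (P(X ≤ 6) = 0.6695 > P(Y ≤ 6) = 0.3068)

Compute P(≤ 6) for each distribution:

X ~ Binomial(n=21, p=0.27):
P(X ≤ 6) = 0.6695

Y ~ Binomial(n=16, p=0.47):
P(Y ≤ 6) = 0.3068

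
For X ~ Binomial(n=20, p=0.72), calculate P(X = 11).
0.047894

We have X ~ Binomial(n=20, p=0.72).

For a Binomial distribution, the PMF gives us the probability of each outcome.

Using the PMF formula:
P(X = 11) = 0.047894

Rounded to 4 decimal places: 0.0479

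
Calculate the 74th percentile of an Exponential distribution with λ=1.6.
0.8419

We have X ~ Exponential(λ=1.6).

We want to find x such that P(X ≤ x) = 0.74.

This is the 74th percentile, which means 74% of values fall below this point.

Using the inverse CDF (quantile function):
x = F⁻¹(0.74) = 0.8419

Verification: P(X ≤ 0.8419) = 0.74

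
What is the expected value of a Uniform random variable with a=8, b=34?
21.0000

We have X ~ Uniform(a=8, b=34).

For a Uniform distribution with a=8, b=34:
E[X] = 21.0000

This is the expected (average) value of X.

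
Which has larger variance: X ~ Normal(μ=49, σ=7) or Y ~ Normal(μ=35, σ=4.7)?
X has larger variance (49.0000 > 22.0900)

Compute the variance for each distribution:

X ~ Normal(μ=49, σ=7):
Var(X) = 49.0000

Y ~ Normal(μ=35, σ=4.7):
Var(Y) = 22.0900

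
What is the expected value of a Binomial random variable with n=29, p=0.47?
13.6300

We have X ~ Binomial(n=29, p=0.47).

For a Binomial distribution with n=29, p=0.47:
E[X] = 13.6300

This is the expected (average) value of X.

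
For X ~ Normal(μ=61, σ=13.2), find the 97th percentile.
85.8265

We have X ~ Normal(μ=61, σ=13.2).

We want to find x such that P(X ≤ x) = 0.97.

This is the 97th percentile, which means 97% of values fall below this point.

Using the inverse CDF (quantile function):
x = F⁻¹(0.97) = 85.8265

Verification: P(X ≤ 85.8265) = 0.97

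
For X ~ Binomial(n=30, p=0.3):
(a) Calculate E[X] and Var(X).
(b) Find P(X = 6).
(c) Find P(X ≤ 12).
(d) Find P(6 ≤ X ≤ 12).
(a) E[X] = 9.0000, Var(X) = 6.3000
(b) P(X = 6) = 0.082928
(c) P(X ≤ 12) = 0.915530
(d) P(6 ≤ X ≤ 12) = 0.838935

We have X ~ Binomial(n=30, p=0.3).

(a) Moments:
E[X] = 9.0000
Var(X) = 6.3000
σ = √Var(X) = 2.5100

(b) Point probability using PMF:
P(X = 6) = 0.082928

(c) Cumulative probability using CDF:
P(X ≤ 12) = F(12) = 0.915530

(d) Range probability:
P(6 ≤ X ≤ 12) = P(X ≤ 12) - P(X ≤ 5)
                   = F(12) - F(5)
                   = 0.915530 - 0.076595
                   = 0.838935

This means approximately 83.9% of outcomes fall in the interval [6, 12].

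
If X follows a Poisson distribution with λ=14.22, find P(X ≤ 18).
0.870063

We have X ~ Poisson(λ=14.22).

The CDF gives us P(X ≤ k).

Using the CDF:
P(X ≤ 18) = 0.870063

This means there's approximately a 87.0% chance that X is at most 18.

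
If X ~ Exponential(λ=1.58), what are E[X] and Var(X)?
E[X] = 0.6329, Var(X) = 0.4006

We have X ~ Exponential(λ=1.58).

For an Exponential distribution with λ=1.58:

Expected value:
E[X] = 0.6329

Variance:
Var(X) = 0.4006

Standard deviation:
σ = √Var(X) = 0.6329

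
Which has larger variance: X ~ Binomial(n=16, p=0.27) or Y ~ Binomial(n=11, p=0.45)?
X has larger variance (3.1536 > 2.7225)

Compute the variance for each distribution:

X ~ Binomial(n=16, p=0.27):
Var(X) = 3.1536

Y ~ Binomial(n=11, p=0.45):
Var(Y) = 2.7225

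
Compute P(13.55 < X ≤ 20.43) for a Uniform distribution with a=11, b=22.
0.625455

We have X ~ Uniform(a=11, b=22).

To find P(13.55 < X ≤ 20.43), we use:
P(13.55 < X ≤ 20.43) = P(X ≤ 20.43) - P(X ≤ 13.55)
                 = F(20.43) - F(13.55)
                 = 0.857273 - 0.231818
                 = 0.625455

So there's approximately a 62.5% chance that X falls in this range.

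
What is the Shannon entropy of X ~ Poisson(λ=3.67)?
2.0407 nats

We have X ~ Poisson(λ=3.67).

The Shannon entropy measures the uncertainty or information content of the distribution.

For a Poisson distribution with λ=3.67:
H(X) = 2.0407 nats

(In bits, this would be 2.9441 bits.)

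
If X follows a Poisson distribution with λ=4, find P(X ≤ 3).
0.433470

We have X ~ Poisson(λ=4).

The CDF gives us P(X ≤ k).

Using the CDF:
P(X ≤ 3) = 0.433470

This means there's approximately a 43.3% chance that X is at most 3.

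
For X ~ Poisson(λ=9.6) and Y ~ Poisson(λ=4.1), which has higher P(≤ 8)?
Y has higher probability (P(Y ≤ 8) = 0.9755 > P(X ≤ 8) = 0.3796)

Compute P(≤ 8) for each distribution:

X ~ Poisson(λ=9.6):
P(X ≤ 8) = 0.3796

Y ~ Poisson(λ=4.1):
P(Y ≤ 8) = 0.9755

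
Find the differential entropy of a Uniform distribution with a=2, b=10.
2.0794 nats

We have X ~ Uniform(a=2, b=10).

The differential entropy measures the uncertainty or information content of the distribution.

For a Uniform distribution with a=2, b=10:
h(X) = 2.0794 nats

(In bits, this would be 3.0000 bits.)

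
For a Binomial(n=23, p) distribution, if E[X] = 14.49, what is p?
p = 0.63

For a Binomial(n, p) distribution:
E[X] = n × p

Given n = 23 and E[X] = 14.49:
14.49 = 23 × p
p = 14.49 / 23 = 0.63

Verification: Binomial(23, 0.63) has E[X] = 14.49 ✓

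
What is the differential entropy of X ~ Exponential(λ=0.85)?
1.1625 nats

We have X ~ Exponential(λ=0.85).

The differential entropy measures the uncertainty or information content of the distribution.

For an Exponential distribution with λ=0.85:
h(X) = 1.1625 nats

(In bits, this would be 1.6772 bits.)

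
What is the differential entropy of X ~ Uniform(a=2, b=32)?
3.4012 nats

We have X ~ Uniform(a=2, b=32).

The differential entropy measures the uncertainty or information content of the distribution.

For a Uniform distribution with a=2, b=32:
h(X) = 3.4012 nats

(In bits, this would be 4.9069 bits.)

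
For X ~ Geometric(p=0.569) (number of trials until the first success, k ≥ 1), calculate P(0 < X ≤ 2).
0.814239

We have X ~ Geometric(p=0.569) (number of trials until the first success, k ≥ 1).

To find P(0 < X ≤ 2), we use:
P(0 < X ≤ 2) = P(X ≤ 2) - P(X ≤ 0)
                 = F(2) - F(0)
                 = 0.814239 - 0.000000
                 = 0.814239

So there's approximately a 81.4% chance that X falls in this range.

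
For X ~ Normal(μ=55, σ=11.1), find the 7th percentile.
38.6187

We have X ~ Normal(μ=55, σ=11.1).

We want to find x such that P(X ≤ x) = 0.07.

This is the 7th percentile, which means 7% of values fall below this point.

Using the inverse CDF (quantile function):
x = F⁻¹(0.07) = 38.6187

Verification: P(X ≤ 38.6187) = 0.07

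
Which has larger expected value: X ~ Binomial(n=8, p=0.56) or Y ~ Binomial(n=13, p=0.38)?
Y has larger mean (4.9400 > 4.4800)

Compute the expected value for each distribution:

X ~ Binomial(n=8, p=0.56):
E[X] = 4.4800

Y ~ Binomial(n=13, p=0.38):
E[Y] = 4.9400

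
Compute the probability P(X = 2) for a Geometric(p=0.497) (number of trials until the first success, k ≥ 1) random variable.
0.249991

We have X ~ Geometric(p=0.497) (number of trials until the first success, k ≥ 1).

For a Geometric distribution, the PMF gives us the probability of each outcome.

Using the PMF formula:
P(X = 2) = 0.249991

Rounded to 4 decimal places: 0.2500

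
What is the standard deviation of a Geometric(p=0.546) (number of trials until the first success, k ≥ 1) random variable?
1.2341

We have X ~ Geometric(p=0.546) (number of trials until the first success, k ≥ 1).

For a Geometric distribution with p=0.546 (number of trials until the first success, k ≥ 1):
σ = √Var(X) = 1.2341

The standard deviation is the square root of the variance.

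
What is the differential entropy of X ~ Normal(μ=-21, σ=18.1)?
4.3149 nats

We have X ~ Normal(μ=-21, σ=18.1).

The differential entropy measures the uncertainty or information content of the distribution.

For a Normal distribution with μ=-21, σ=18.1:
h(X) = 4.3149 nats

(In bits, this would be 6.2250 bits.)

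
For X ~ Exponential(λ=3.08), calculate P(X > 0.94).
0.055288

We have X ~ Exponential(λ=3.08).

P(X > 0.94) = 1 - P(X ≤ 0.94)
                = 1 - F(0.94)
                = 1 - 0.944712
                = 0.055288

So there's approximately a 5.5% chance that X exceeds 0.94.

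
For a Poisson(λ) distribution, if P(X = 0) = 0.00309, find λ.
λ = 5.7796

For a Poisson(λ) distribution, the PMF at 0 is:
P(X = 0) = λ^0 e^(-λ) / 0! = e^(-λ)

Given P(X = 0) = 0.00309:
e^(-λ) = 0.00309
-λ = ln(0.00309)
λ = -ln(0.00309) = 5.7796

Verification: e^(-5.7796) = 0.00309 ✓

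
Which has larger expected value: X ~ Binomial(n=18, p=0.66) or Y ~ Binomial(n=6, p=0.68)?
X has larger mean (11.8800 > 4.0800)

Compute the expected value for each distribution:

X ~ Binomial(n=18, p=0.66):
E[X] = 11.8800

Y ~ Binomial(n=6, p=0.68):
E[Y] = 4.0800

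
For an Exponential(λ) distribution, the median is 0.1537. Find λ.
λ = 4.5097

For X ~ Exponential(λ), the CDF is F(x) = 1 - e^(-λx).
The median m satisfies F(m) = 0.5:
1 - e^(-λm) = 0.5
e^(-λm) = 0.5
λm = ln(2)
m = ln(2) / λ

Given m = 0.1537:
λ = ln(2) / 0.1537 = 0.693147 / 0.1537 = 4.5097

Verification: ln(2) / 4.5097 = 0.1537 ✓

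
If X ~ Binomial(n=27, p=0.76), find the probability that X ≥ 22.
0.341808

We have X ~ Binomial(n=27, p=0.76).

For discrete distributions, P(X ≥ 22) = 1 - P(X ≤ 21).

P(X ≤ 21) = 0.658192
P(X ≥ 22) = 1 - 0.658192 = 0.341808

So there's approximately a 34.2% chance that X is at least 22.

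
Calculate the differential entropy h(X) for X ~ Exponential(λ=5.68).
-0.7370 nats

We have X ~ Exponential(λ=5.68).

The differential entropy measures the uncertainty or information content of the distribution.

For an Exponential distribution with λ=5.68:
h(X) = -0.7370 nats

(In bits, this would be -1.0632 bits.)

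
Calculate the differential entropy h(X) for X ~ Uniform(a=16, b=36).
2.9957 nats

We have X ~ Uniform(a=16, b=36).

The differential entropy measures the uncertainty or information content of the distribution.

For a Uniform distribution with a=16, b=36:
h(X) = 2.9957 nats

(In bits, this would be 4.3219 bits.)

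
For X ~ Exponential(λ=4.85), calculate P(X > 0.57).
0.063008

We have X ~ Exponential(λ=4.85).

P(X > 0.57) = 1 - P(X ≤ 0.57)
                = 1 - F(0.57)
                = 1 - 0.936992
                = 0.063008

So there's approximately a 6.3% chance that X exceeds 0.57.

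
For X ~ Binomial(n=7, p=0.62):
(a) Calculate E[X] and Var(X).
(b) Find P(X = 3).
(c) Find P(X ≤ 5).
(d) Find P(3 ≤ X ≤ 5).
(a) E[X] = 4.3400, Var(X) = 1.6492
(b) P(X = 3) = 0.173931
(c) P(X ≤ 5) = 0.813695
(d) P(3 ≤ X ≤ 5) = 0.735522

We have X ~ Binomial(n=7, p=0.62).

(a) Moments:
E[X] = 4.3400
Var(X) = 1.6492
σ = √Var(X) = 1.2842

(b) Point probability using PMF:
P(X = 3) = 0.173931

(c) Cumulative probability using CDF:
P(X ≤ 5) = F(5) = 0.813695

(d) Range probability:
P(3 ≤ X ≤ 5) = P(X ≤ 5) - P(X ≤ 2)
                   = F(5) - F(2)
                   = 0.813695 - 0.078173
                   = 0.735522

This means approximately 73.6% of outcomes fall in the interval [3, 5].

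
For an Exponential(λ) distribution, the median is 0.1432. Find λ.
λ = 4.8404

For X ~ Exponential(λ), the CDF is F(x) = 1 - e^(-λx).
The median m satisfies F(m) = 0.5:
1 - e^(-λm) = 0.5
e^(-λm) = 0.5
λm = ln(2)
m = ln(2) / λ

Given m = 0.1432:
λ = ln(2) / 0.1432 = 0.693147 / 0.1432 = 4.8404

Verification: ln(2) / 4.8404 = 0.1432 ✓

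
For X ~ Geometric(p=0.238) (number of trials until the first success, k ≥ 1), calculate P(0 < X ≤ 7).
0.850829

We have X ~ Geometric(p=0.238) (number of trials until the first success, k ≥ 1).

To find P(0 < X ≤ 7), we use:
P(0 < X ≤ 7) = P(X ≤ 7) - P(X ≤ 0)
                 = F(7) - F(0)
                 = 0.850829 - 0.000000
                 = 0.850829

So there's approximately a 85.1% chance that X falls in this range.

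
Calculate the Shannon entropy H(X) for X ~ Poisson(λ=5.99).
2.2984 nats

We have X ~ Poisson(λ=5.99).

The Shannon entropy measures the uncertainty or information content of the distribution.

For a Poisson distribution with λ=5.99:
H(X) = 2.2984 nats

(In bits, this would be 3.3159 bits.)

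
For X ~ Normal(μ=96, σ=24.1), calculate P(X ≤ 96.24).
0.503973

We have X ~ Normal(μ=96, σ=24.1).

The CDF gives us P(X ≤ k).

Using the CDF:
P(X ≤ 96.24) = 0.503973

This means there's approximately a 50.4% chance that X is at most 96.24.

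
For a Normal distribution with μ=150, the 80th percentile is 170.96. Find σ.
σ = 24.9043

For X ~ Normal(μ, σ), the p-th percentile satisfies x = μ + z_p × σ,
where z_p = Φ⁻¹(p) is the standard normal quantile.

Step 1: z_{0.8} = Φ⁻¹(0.8) = 0.8416

Step 2: Solve for σ:
170.96 = 150 + 0.8416 × σ
σ = (170.96 - 150) / 0.8416
σ = 20.96 / 0.8416
σ = 24.9043

Verification: μ + z × σ = 150 + 0.8416 × 24.9043 = 170.96 ✓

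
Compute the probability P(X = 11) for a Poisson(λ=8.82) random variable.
0.093008

We have X ~ Poisson(λ=8.82).

For a Poisson distribution, the PMF gives us the probability of each outcome.

Using the PMF formula:
P(X = 11) = 0.093008

Rounded to 4 decimal places: 0.0930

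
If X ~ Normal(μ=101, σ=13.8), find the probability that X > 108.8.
0.285963

We have X ~ Normal(μ=101, σ=13.8).

P(X > 108.8) = 1 - P(X ≤ 108.8)
                = 1 - F(108.8)
                = 1 - 0.714037
                = 0.285963

So there's approximately a 28.6% chance that X exceeds 108.8.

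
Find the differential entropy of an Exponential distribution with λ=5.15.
-0.6390 nats

We have X ~ Exponential(λ=5.15).

The differential entropy measures the uncertainty or information content of the distribution.

For an Exponential distribution with λ=5.15:
h(X) = -0.6390 nats

(In bits, this would be -0.9219 bits.)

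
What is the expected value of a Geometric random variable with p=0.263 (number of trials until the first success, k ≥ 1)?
3.8023

We have X ~ Geometric(p=0.263) (number of trials until the first success, k ≥ 1).

For a Geometric distribution with p=0.263 (number of trials until the first success, k ≥ 1):
E[X] = 3.8023

This is the expected (average) value of X.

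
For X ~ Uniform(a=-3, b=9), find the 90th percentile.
7.8000

We have X ~ Uniform(a=-3, b=9).

We want to find x such that P(X ≤ x) = 0.9.

This is the 90th percentile, which means 90% of values fall below this point.

Using the inverse CDF (quantile function):
x = F⁻¹(0.9) = 7.8000

Verification: P(X ≤ 7.8000) = 0.9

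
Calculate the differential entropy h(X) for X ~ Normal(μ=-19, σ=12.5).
3.9447 nats

We have X ~ Normal(μ=-19, σ=12.5).

The differential entropy measures the uncertainty or information content of the distribution.

For a Normal distribution with μ=-19, σ=12.5:
h(X) = 3.9447 nats

(In bits, this would be 5.6910 bits.)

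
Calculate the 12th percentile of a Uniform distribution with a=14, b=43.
17.4800

We have X ~ Uniform(a=14, b=43).

We want to find x such that P(X ≤ x) = 0.12.

This is the 12th percentile, which means 12% of values fall below this point.

Using the inverse CDF (quantile function):
x = F⁻¹(0.12) = 17.4800

Verification: P(X ≤ 17.4800) = 0.12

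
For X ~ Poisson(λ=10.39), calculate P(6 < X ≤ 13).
0.726996

We have X ~ Poisson(λ=10.39).

To find P(6 < X ≤ 13), we use:
P(6 < X ≤ 13) = P(X ≤ 13) - P(X ≤ 6)
                 = F(13) - F(6)
                 = 0.834400 - 0.107405
                 = 0.726996

So there's approximately a 72.7% chance that X falls in this range.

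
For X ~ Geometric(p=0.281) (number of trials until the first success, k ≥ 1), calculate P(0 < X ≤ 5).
0.807848

We have X ~ Geometric(p=0.281) (number of trials until the first success, k ≥ 1).

To find P(0 < X ≤ 5), we use:
P(0 < X ≤ 5) = P(X ≤ 5) - P(X ≤ 0)
                 = F(5) - F(0)
                 = 0.807848 - 0.000000
                 = 0.807848

So there's approximately a 80.8% chance that X falls in this range.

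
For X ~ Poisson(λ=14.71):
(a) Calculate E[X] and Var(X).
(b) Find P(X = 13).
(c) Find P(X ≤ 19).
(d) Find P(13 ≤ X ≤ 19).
(a) E[X] = 14.7100, Var(X) = 14.7100
(b) P(X = 13) = 0.099132
(c) P(X ≤ 19) = 0.890758
(d) P(13 ≤ X ≤ 19) = 0.598426

We have X ~ Poisson(λ=14.71).

(a) Moments:
E[X] = 14.7100
Var(X) = 14.7100
σ = √Var(X) = 3.8354

(b) Point probability using PMF:
P(X = 13) = 0.099132

(c) Cumulative probability using CDF:
P(X ≤ 19) = F(19) = 0.890758

(d) Range probability:
P(13 ≤ X ≤ 19) = P(X ≤ 19) - P(X ≤ 12)
                   = F(19) - F(12)
                   = 0.890758 - 0.292332
                   = 0.598426

This means approximately 59.8% of outcomes fall in the interval [13, 19].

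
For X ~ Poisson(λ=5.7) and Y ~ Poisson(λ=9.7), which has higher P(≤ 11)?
X has higher probability (P(X ≤ 11) = 0.9859 > P(Y ≤ 11) = 0.7303)

Compute P(≤ 11) for each distribution:

X ~ Poisson(λ=5.7):
P(X ≤ 11) = 0.9859

Y ~ Poisson(λ=9.7):
P(Y ≤ 11) = 0.7303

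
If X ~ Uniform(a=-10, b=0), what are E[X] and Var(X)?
E[X] = -5.0000, Var(X) = 8.3333

We have X ~ Uniform(a=-10, b=0).

For a Uniform distribution with a=-10, b=0:

Expected value:
E[X] = -5.0000

Variance:
Var(X) = 8.3333

Standard deviation:
σ = √Var(X) = 2.8868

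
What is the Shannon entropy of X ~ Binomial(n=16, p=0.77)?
1.9279 nats

We have X ~ Binomial(n=16, p=0.77).

The Shannon entropy measures the uncertainty or information content of the distribution.

For a Binomial distribution with n=16, p=0.77:
H(X) = 1.9279 nats

(In bits, this would be 2.7814 bits.)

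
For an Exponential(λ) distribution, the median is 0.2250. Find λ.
λ = 3.0807

For X ~ Exponential(λ), the CDF is F(x) = 1 - e^(-λx).
The median m satisfies F(m) = 0.5:
1 - e^(-λm) = 0.5
e^(-λm) = 0.5
λm = ln(2)
m = ln(2) / λ

Given m = 0.2250:
λ = ln(2) / 0.2250 = 0.693147 / 0.2250 = 3.0807

Verification: ln(2) / 3.0807 = 0.2250 ✓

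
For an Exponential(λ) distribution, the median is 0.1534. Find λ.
λ = 4.5186

For X ~ Exponential(λ), the CDF is F(x) = 1 - e^(-λx).
The median m satisfies F(m) = 0.5:
1 - e^(-λm) = 0.5
e^(-λm) = 0.5
λm = ln(2)
m = ln(2) / λ

Given m = 0.1534:
λ = ln(2) / 0.1534 = 0.693147 / 0.1534 = 4.5186

Verification: ln(2) / 4.5186 = 0.1534 ✓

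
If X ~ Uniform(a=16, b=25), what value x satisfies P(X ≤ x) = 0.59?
21.3100

We have X ~ Uniform(a=16, b=25).

We want to find x such that P(X ≤ x) = 0.59.

This is the 59th percentile, which means 59% of values fall below this point.

Using the inverse CDF (quantile function):
x = F⁻¹(0.59) = 21.3100

Verification: P(X ≤ 21.3100) = 0.59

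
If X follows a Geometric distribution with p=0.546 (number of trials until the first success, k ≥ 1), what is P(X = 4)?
0.051093

We have X ~ Geometric(p=0.546) (number of trials until the first success, k ≥ 1).

For a Geometric distribution, the PMF gives us the probability of each outcome.

Using the PMF formula:
P(X = 4) = 0.051093

Rounded to 4 decimal places: 0.0511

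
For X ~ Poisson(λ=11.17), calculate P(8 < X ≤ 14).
0.624153

We have X ~ Poisson(λ=11.17).

To find P(8 < X ≤ 14), we use:
P(8 < X ≤ 14) = P(X ≤ 14) - P(X ≤ 8)
                 = F(14) - F(8)
                 = 0.841392 - 0.217239
                 = 0.624153

So there's approximately a 62.4% chance that X falls in this range.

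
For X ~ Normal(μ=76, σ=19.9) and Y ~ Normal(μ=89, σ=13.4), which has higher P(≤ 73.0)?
X has higher probability (P(X ≤ 73.0) = 0.4401 > P(Y ≤ 73.0) = 0.1162)

Compute P(≤ 73.0) for each distribution:

X ~ Normal(μ=76, σ=19.9):
P(X ≤ 73.0) = 0.4401

Y ~ Normal(μ=89, σ=13.4):
P(Y ≤ 73.0) = 0.1162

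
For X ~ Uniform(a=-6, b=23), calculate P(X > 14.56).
0.291034

We have X ~ Uniform(a=-6, b=23).

P(X > 14.56) = 1 - P(X ≤ 14.56)
                = 1 - F(14.56)
                = 1 - 0.708966
                = 0.291034

So there's approximately a 29.1% chance that X exceeds 14.56.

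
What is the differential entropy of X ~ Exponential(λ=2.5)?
0.0837 nats

We have X ~ Exponential(λ=2.5).

The differential entropy measures the uncertainty or information content of the distribution.

For an Exponential distribution with λ=2.5:
h(X) = 0.0837 nats

(In bits, this would be 0.1208 bits.)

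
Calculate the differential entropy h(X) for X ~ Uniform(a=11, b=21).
2.3026 nats

We have X ~ Uniform(a=11, b=21).

The differential entropy measures the uncertainty or information content of the distribution.

For a Uniform distribution with a=11, b=21:
h(X) = 2.3026 nats

(In bits, this would be 3.3219 bits.)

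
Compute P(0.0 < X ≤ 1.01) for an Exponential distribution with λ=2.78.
0.939662

We have X ~ Exponential(λ=2.78).

To find P(0.0 < X ≤ 1.01), we use:
P(0.0 < X ≤ 1.01) = P(X ≤ 1.01) - P(X ≤ 0.0)
                 = F(1.01) - F(0.0)
                 = 0.939662 - 0.000000
                 = 0.939662

So there's approximately a 94.0% chance that X falls in this range.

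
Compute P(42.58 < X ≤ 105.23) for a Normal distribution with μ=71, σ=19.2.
0.893283

We have X ~ Normal(μ=71, σ=19.2).

To find P(42.58 < X ≤ 105.23), we use:
P(42.58 < X ≤ 105.23) = P(X ≤ 105.23) - P(X ≤ 42.58)
                 = F(105.23) - F(42.58)
                 = 0.962692 - 0.069409
                 = 0.893283

So there's approximately a 89.3% chance that X falls in this range.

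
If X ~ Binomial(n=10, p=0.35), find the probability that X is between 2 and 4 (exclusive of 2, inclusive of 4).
0.489888

We have X ~ Binomial(n=10, p=0.35).

To find P(2 < X ≤ 4), we use:
P(2 < X ≤ 4) = P(X ≤ 4) - P(X ≤ 2)
                 = F(4) - F(2)
                 = 0.751496 - 0.261607
                 = 0.489888

So there's approximately a 49.0% chance that X falls in this range.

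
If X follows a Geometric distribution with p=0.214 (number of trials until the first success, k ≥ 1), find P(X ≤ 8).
0.854327

We have X ~ Geometric(p=0.214) (number of trials until the first success, k ≥ 1).

The CDF gives us P(X ≤ k).

Using the CDF:
P(X ≤ 8) = 0.854327

This means there's approximately a 85.4% chance that X is at most 8.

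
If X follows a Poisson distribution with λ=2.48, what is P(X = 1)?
0.207683

We have X ~ Poisson(λ=2.48).

For a Poisson distribution, the PMF gives us the probability of each outcome.

Using the PMF formula:
P(X = 1) = 0.207683

Rounded to 4 decimal places: 0.2077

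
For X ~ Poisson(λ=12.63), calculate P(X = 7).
0.033285

We have X ~ Poisson(λ=12.63).

For a Poisson distribution, the PMF gives us the probability of each outcome.

Using the PMF formula:
P(X = 7) = 0.033285

Rounded to 4 decimal places: 0.0333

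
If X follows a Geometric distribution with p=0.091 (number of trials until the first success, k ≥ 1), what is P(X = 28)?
0.006923

We have X ~ Geometric(p=0.091) (number of trials until the first success, k ≥ 1).

For a Geometric distribution, the PMF gives us the probability of each outcome.

Using the PMF formula:
P(X = 28) = 0.006923

Rounded to 4 decimal places: 0.0069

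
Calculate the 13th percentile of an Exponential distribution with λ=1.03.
0.1352

We have X ~ Exponential(λ=1.03).

We want to find x such that P(X ≤ x) = 0.13.

This is the 13th percentile, which means 13% of values fall below this point.

Using the inverse CDF (quantile function):
x = F⁻¹(0.13) = 0.1352

Verification: P(X ≤ 0.1352) = 0.13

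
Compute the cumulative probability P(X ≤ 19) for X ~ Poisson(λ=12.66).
0.965861

We have X ~ Poisson(λ=12.66).

The CDF gives us P(X ≤ k).

Using the CDF:
P(X ≤ 19) = 0.965861

This means there's approximately a 96.6% chance that X is at most 19.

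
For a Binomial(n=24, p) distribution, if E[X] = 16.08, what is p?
p = 0.67

For a Binomial(n, p) distribution:
E[X] = n × p

Given n = 24 and E[X] = 16.08:
16.08 = 24 × p
p = 16.08 / 24 = 0.67

Verification: Binomial(24, 0.67) has E[X] = 16.08 ✓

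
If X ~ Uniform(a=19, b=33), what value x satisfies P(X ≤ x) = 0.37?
24.1800

We have X ~ Uniform(a=19, b=33).

We want to find x such that P(X ≤ x) = 0.37.

This is the 37th percentile, which means 37% of values fall below this point.

Using the inverse CDF (quantile function):
x = F⁻¹(0.37) = 24.1800

Verification: P(X ≤ 24.1800) = 0.37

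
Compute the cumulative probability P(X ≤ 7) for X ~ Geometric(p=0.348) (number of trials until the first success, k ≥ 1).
0.949912

We have X ~ Geometric(p=0.348) (number of trials until the first success, k ≥ 1).

The CDF gives us P(X ≤ k).

Using the CDF:
P(X ≤ 7) = 0.949912

This means there's approximately a 95.0% chance that X is at most 7.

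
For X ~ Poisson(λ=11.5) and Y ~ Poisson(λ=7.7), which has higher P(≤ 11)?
Y has higher probability (P(Y ≤ 11) = 0.9085 > P(X ≤ 11) = 0.5198)

Compute P(≤ 11) for each distribution:

X ~ Poisson(λ=11.5):
P(X ≤ 11) = 0.5198

Y ~ Poisson(λ=7.7):
P(Y ≤ 11) = 0.9085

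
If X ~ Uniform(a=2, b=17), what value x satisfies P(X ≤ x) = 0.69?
12.3500

We have X ~ Uniform(a=2, b=17).

We want to find x such that P(X ≤ x) = 0.69.

This is the 69th percentile, which means 69% of values fall below this point.

Using the inverse CDF (quantile function):
x = F⁻¹(0.69) = 12.3500

Verification: P(X ≤ 12.3500) = 0.69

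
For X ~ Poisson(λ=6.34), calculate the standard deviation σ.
2.5179

We have X ~ Poisson(λ=6.34).

For a Poisson distribution with λ=6.34:
σ = √Var(X) = 2.5179

The standard deviation is the square root of the variance.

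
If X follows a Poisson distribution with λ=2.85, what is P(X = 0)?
0.057844

We have X ~ Poisson(λ=2.85).

For a Poisson distribution, the PMF gives us the probability of each outcome.

Using the PMF formula:
P(X = 0) = 0.057844

Rounded to 4 decimal places: 0.0578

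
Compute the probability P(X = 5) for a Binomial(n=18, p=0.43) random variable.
0.084449

We have X ~ Binomial(n=18, p=0.43).

For a Binomial distribution, the PMF gives us the probability of each outcome.

Using the PMF formula:
P(X = 5) = 0.084449

Rounded to 4 decimal places: 0.0844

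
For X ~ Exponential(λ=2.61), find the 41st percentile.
0.2022

We have X ~ Exponential(λ=2.61).

We want to find x such that P(X ≤ x) = 0.41.

This is the 41st percentile, which means 41% of values fall below this point.

Using the inverse CDF (quantile function):
x = F⁻¹(0.41) = 0.2022

Verification: P(X ≤ 0.2022) = 0.41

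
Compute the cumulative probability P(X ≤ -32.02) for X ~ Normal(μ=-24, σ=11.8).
0.248360

We have X ~ Normal(μ=-24, σ=11.8).

The CDF gives us P(X ≤ k).

Using the CDF:
P(X ≤ -32.02) = 0.248360

This means there's approximately a 24.8% chance that X is at most -32.02.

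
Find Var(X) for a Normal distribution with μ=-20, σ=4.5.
20.2500

We have X ~ Normal(μ=-20, σ=4.5).

For a Normal distribution with μ=-20, σ=4.5:
Var(X) = 20.2500

The variance measures the spread of the distribution around the mean.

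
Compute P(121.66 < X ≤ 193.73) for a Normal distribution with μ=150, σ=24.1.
0.845391

We have X ~ Normal(μ=150, σ=24.1).

To find P(121.66 < X ≤ 193.73), we use:
P(121.66 < X ≤ 193.73) = P(X ≤ 193.73) - P(X ≤ 121.66)
                 = F(193.73) - F(121.66)
                 = 0.965201 - 0.119811
                 = 0.845391

So there's approximately a 84.5% chance that X falls in this range.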